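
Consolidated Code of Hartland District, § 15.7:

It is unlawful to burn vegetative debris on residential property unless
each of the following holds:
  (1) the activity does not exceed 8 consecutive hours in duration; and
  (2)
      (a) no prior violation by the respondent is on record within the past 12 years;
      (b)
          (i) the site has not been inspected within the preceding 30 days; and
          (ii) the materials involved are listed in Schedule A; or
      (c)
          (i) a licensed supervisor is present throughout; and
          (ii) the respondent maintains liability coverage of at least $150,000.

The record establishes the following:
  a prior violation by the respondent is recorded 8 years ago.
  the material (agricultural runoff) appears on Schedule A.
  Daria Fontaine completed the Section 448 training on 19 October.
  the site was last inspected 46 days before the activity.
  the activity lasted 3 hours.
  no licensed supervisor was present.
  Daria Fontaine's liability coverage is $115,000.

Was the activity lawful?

(1) ≤ 8 hrs duration — met.
(a) no prior violation — not satisfied.
(i) not (site inspected) — met.
(ii) Schedule A material — satisfied.
So (b) is satisfied (T AND T).
(i) supervisor present — not met.
(ii) coverage ≥ $150,000 — fails.
(c): F AND F → false.
(2): F OR T OR F → true.
Overall = T AND T = true.

Yes — lawful.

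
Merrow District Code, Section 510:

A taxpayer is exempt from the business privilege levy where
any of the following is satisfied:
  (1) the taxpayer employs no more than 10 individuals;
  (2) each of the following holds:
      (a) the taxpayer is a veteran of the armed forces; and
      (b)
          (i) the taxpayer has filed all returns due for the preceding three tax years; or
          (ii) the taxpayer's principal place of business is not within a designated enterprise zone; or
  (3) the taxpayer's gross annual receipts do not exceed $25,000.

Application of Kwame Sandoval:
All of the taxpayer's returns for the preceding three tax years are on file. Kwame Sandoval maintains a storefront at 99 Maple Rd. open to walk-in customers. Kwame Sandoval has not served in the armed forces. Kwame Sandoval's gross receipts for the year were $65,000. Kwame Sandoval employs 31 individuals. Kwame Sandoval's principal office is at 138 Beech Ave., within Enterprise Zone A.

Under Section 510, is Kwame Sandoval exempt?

(1) ≤ 10 employees — not met.
(a) veteran — fails.
(i) returns current — holds.
(ii) not (in enterprise zone) — not satisfied.
(b): T OR F → true.
So (2) is not satisfied (F AND T).
(3) receipts ≤ $25,000 — fails.
So Overall is not satisfied (F OR F OR F).

No — not exempt.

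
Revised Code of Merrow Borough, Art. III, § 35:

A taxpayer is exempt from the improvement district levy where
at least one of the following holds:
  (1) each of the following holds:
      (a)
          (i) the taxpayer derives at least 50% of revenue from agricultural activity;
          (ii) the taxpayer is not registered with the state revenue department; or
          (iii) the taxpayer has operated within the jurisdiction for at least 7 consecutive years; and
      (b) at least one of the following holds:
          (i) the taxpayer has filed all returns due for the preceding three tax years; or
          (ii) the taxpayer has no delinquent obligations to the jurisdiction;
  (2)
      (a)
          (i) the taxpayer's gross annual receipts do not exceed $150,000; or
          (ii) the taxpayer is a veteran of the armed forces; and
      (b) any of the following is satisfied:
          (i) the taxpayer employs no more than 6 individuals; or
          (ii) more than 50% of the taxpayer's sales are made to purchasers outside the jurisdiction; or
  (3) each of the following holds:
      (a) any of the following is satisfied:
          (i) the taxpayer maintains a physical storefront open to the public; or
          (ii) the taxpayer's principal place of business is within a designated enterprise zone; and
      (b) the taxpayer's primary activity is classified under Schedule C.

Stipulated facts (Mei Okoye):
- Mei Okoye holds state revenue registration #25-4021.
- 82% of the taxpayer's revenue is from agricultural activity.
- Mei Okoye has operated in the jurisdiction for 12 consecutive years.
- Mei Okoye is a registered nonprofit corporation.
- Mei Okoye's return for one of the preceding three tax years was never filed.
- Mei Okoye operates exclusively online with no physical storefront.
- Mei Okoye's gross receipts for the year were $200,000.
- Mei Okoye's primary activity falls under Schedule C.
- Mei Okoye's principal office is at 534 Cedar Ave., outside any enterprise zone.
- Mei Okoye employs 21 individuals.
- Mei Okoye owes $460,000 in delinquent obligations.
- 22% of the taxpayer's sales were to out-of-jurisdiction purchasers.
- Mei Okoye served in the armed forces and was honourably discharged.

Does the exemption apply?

(i) ≥50% agricultural — met.
(ii) not (state-registered) — fails.
(iii) ≥ 7 yrs in jurisdiction — satisfied.
(a) = T OR F OR T = true.
(i) returns current — fails.
(ii) no delinquency — fails.
(b): F OR F → false.
(1): T AND F → false.
(i) receipts ≤ $150,000 — not met.
(ii) veteran — holds.
(a): F OR T → true.
(i) ≤ 6 employees — not met.
(ii) >50% out-of-jur. sales — not met.
(b): F OR F → false.
(2) = T AND F = false.
(i) has storefront — fails.
(ii) in enterprise zone — fails.
So (a) is not satisfied (F OR F).
(b) Schedule C activity — holds.
(3): F AND T → false.
Overall: F OR F OR F → false.

No — not exempt.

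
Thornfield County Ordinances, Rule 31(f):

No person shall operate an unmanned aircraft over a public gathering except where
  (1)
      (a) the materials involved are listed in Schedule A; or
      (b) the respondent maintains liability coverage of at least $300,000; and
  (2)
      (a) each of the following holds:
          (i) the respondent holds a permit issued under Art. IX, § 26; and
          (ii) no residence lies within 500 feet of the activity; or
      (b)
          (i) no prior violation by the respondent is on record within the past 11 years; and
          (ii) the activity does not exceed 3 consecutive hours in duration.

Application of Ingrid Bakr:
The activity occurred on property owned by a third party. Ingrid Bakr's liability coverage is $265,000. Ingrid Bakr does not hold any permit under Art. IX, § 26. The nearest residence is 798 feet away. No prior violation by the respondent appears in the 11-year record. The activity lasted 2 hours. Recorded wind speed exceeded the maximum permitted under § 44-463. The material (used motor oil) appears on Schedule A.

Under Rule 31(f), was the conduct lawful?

(a) Schedule A material — satisfied.
(b) coverage ≥ $300,000 — not satisfied.
(1): T OR F → true.
(i) holds permit — fails.
(ii) no residence in 500 ft — met.
So (a) is not satisfied (F AND T).
(i) no prior violation — met.
(ii) ≤ 3 hrs duration — met.
(b): T AND T → true.
So (2) is satisfied (F OR T).
So Overall is satisfied (T AND T).

Yes — lawful.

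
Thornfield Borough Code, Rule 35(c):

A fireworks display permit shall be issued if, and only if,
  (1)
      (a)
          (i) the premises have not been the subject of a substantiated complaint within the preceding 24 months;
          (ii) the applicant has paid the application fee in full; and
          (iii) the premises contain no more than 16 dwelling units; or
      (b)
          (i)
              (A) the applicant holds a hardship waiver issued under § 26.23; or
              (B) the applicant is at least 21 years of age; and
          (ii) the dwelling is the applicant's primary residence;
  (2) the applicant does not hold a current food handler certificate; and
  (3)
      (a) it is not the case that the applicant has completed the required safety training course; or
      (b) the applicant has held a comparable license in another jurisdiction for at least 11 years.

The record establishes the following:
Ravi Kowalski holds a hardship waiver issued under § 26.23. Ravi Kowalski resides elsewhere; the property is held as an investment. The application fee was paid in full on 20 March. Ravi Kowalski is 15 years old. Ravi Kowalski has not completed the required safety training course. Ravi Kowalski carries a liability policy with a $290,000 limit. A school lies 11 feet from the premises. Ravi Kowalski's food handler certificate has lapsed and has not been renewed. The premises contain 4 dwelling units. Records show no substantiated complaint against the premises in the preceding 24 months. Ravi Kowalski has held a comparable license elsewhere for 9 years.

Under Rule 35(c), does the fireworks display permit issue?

(i) no complaint in 24 mo. — satisfied.
(ii) fee paid — met.
(iii) ≤ 16 units — satisfied.
So (a) is satisfied (T AND T AND T).
(A) hardship waiver — holds.
(B) age ≥ 21 — not satisfied.
(i): T OR F → true.
(ii) primary residence — not met.
So (b) is not satisfied (T AND F).
(1): T OR F → true.
(2) not (food handler cert.) — met.
(a) not (safety training) — met.
(b) prior license ≥ 11 yr — not met.
(3) = T OR F = true.
Overall: T AND T AND T → true.

Yes — granted.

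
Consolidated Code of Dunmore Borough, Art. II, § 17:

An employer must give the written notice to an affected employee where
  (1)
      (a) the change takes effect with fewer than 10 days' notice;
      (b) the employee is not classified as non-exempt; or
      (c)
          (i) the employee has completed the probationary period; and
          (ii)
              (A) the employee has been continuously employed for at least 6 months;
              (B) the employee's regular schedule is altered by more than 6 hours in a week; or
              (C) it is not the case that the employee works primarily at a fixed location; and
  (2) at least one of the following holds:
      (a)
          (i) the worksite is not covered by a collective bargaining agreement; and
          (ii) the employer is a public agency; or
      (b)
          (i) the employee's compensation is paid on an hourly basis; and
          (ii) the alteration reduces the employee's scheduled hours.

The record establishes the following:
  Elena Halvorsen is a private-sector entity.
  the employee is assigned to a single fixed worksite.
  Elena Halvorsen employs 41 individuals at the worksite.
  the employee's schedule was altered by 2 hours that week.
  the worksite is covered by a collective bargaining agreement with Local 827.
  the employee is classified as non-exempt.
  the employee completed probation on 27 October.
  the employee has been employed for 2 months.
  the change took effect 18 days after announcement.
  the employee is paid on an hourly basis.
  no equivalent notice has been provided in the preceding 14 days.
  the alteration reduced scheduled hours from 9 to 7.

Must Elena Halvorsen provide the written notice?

(a) < 10 days' notice — fails.
(b) not (non-exempt) — not met.
(i) past probation — met.
(A) tenure ≥ 6 mo. — not satisfied.
(B) schedule shift > 6h — not met.
(C) not (fixed location) — not met.
(ii) = F OR F OR F = false.
(c): T AND F → false.
(1) = F OR F OR F = false.
(i) no CBA — not satisfied.
(ii) public agency — fails.
So (a) is not satisfied (F AND F).
(i) hourly-paid — holds.
(ii) hours reduced — met.
So (b) is satisfied (T AND T).
(2): F OR T → true.
So Overall is not satisfied (F AND T).

No — not required.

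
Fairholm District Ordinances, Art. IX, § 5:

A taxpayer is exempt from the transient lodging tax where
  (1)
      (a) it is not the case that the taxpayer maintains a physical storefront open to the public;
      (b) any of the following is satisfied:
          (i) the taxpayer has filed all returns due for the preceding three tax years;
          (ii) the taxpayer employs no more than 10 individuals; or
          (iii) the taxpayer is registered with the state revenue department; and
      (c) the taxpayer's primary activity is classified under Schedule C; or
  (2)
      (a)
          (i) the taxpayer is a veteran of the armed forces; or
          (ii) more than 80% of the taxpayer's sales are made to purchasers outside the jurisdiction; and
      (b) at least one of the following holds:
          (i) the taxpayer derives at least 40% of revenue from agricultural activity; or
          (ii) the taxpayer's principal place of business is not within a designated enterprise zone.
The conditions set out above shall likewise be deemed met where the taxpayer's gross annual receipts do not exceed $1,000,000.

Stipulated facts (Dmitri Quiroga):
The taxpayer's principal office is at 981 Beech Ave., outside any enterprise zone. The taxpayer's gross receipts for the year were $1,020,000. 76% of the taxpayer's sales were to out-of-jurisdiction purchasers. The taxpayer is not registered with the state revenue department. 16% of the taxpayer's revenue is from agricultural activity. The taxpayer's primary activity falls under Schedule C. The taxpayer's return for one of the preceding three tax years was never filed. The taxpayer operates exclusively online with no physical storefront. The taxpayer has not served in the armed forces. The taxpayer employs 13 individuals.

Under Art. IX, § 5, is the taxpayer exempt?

No — not exempt.

(a) not (has storefront) — satisfied.
(i) returns current — fails.
(ii) ≤ 10 employees — fails.
(iii) state-registered — not satisfied.
So (b) is not satisfied (F OR F OR F).
(c) Schedule C activity — satisfied.
(1) = T AND F AND T = false.
(i) veteran — fails.
(ii) >80% out-of-jur. sales — not satisfied.
(a): F OR F → false.
(i) ≥40% agricultural — not satisfied.
(ii) not (in enterprise zone) — satisfied.
(b) = F OR T = true.
So (2) is not satisfied (F AND T).
So Overall is not satisfied (F OR F).
Exception (receipts ≤ $1,000,000) — not satisfied.
Result: main false OR exception false → false.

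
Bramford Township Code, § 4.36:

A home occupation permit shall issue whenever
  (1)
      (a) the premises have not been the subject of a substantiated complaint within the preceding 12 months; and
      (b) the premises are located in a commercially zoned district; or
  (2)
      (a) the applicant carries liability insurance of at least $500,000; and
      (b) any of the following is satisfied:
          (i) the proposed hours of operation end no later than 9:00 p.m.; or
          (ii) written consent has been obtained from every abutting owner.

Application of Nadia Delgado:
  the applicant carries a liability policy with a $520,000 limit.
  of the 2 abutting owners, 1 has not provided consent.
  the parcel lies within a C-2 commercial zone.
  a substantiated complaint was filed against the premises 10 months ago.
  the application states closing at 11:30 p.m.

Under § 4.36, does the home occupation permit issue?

No — denied.

(a) no complaint in 12 mo. — not met.
(b) commercially zoned — satisfied.
So (1) is not satisfied (F AND T).
(a) insurance ≥ $500,000 — satisfied.
(i) closes by 9 p.m. — fails.
(ii) all abutters consent — fails.
(b): F OR F → false.
So (2) is not satisfied (T AND F).
So Overall is not satisfied (F OR F).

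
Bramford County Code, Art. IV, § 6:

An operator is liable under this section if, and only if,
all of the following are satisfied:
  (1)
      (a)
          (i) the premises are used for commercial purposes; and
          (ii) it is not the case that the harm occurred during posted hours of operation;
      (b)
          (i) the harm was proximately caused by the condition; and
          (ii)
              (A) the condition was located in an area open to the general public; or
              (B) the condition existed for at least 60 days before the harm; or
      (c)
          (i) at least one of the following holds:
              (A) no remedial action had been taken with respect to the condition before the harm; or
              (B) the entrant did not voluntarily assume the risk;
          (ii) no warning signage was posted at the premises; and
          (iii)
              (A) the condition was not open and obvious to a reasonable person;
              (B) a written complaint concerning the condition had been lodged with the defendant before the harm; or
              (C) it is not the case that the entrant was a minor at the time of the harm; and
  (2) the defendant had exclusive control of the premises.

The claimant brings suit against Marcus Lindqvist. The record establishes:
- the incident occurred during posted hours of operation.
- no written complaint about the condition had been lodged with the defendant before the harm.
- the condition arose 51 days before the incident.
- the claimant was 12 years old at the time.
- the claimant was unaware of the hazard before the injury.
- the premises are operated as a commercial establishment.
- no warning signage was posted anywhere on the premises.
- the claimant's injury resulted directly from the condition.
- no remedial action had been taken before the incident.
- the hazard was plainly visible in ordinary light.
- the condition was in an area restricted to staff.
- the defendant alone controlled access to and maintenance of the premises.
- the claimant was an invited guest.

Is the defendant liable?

No — not liable.

(i) commercial use — holds.
(ii) not (during posted hours) — not satisfied.
(a): T AND F → false.
(i) proximate cause — satisfied.
(A) public area — not met.
(B) condition ≥60 days old — fails.
(ii): F OR F → false.
(b) = T AND F = false.
(A) no remedial action — holds.
(B) no assumed risk — satisfied.
(i) = T OR T = true.
(ii) no signage posted — satisfied.
(A) not open/obvious — not met.
(B) complaint lodged — fails.
(C) not (entrant a minor) — not met.
(iii) = F OR F OR F = false.
So (c) is not satisfied (T AND T AND F).
So (1) is not satisfied (F OR F OR F).
(2) exclusive control — met.
Overall = F AND T = false.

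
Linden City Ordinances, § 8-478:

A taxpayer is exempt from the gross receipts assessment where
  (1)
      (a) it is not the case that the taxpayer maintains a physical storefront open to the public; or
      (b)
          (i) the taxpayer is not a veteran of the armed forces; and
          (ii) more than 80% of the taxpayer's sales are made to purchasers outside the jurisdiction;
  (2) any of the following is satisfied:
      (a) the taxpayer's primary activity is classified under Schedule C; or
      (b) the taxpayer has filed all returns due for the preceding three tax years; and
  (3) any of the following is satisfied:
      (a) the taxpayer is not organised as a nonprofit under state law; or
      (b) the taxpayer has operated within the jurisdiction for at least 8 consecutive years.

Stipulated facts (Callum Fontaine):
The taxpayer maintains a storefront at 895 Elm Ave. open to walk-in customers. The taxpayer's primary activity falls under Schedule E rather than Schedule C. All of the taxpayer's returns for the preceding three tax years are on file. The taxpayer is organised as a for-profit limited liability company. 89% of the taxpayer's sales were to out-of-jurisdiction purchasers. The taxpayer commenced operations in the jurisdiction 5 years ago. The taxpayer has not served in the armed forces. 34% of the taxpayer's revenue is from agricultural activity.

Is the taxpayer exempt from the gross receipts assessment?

(a) not (has storefront) — not met.
(i) not (veteran) — holds.
(ii) >80% out-of-jur. sales — satisfied.
(b) = T AND T = true.
(1): F OR T → true.
(a) Schedule C activity — fails.
(b) returns current — holds.
(2) = F OR T = true.
(a) not (nonprofit) — satisfied.
(b) ≥ 8 yrs in jurisdiction — not met.
(3) = T OR F = true.
Overall: T AND T AND T → true.

Yes — exempt.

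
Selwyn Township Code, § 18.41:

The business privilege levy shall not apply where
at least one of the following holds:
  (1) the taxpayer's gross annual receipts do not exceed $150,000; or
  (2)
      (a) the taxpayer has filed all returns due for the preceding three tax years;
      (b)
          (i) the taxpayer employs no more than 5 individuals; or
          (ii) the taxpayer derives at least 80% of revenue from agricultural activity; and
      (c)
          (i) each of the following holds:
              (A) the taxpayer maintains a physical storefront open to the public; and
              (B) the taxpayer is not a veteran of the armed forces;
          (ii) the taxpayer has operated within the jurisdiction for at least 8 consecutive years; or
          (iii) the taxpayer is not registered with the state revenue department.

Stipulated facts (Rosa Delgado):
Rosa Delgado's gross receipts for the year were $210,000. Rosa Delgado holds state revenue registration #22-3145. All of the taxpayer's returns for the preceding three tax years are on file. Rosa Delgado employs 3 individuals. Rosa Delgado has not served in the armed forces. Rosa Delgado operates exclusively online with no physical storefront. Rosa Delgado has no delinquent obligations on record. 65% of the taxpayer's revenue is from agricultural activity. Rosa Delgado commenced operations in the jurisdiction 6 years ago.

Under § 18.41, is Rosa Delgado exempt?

No — not exempt.

(1) receipts ≤ $150,000 — fails.
(a) returns current — met.
(i) ≤ 5 employees — satisfied.
(ii) ≥80% agricultural — not satisfied.
(b) = T OR F = true.
(A) has storefront — not met.
(B) not (veteran) — satisfied.
(i) = F AND T = false.
(ii) ≥ 8 yrs in jurisdiction — not satisfied.
(iii) not (state-registered) — fails.
So (c) is not satisfied (F OR F OR F).
(2): T AND T AND F → false.
So Overall is not satisfied (F OR F).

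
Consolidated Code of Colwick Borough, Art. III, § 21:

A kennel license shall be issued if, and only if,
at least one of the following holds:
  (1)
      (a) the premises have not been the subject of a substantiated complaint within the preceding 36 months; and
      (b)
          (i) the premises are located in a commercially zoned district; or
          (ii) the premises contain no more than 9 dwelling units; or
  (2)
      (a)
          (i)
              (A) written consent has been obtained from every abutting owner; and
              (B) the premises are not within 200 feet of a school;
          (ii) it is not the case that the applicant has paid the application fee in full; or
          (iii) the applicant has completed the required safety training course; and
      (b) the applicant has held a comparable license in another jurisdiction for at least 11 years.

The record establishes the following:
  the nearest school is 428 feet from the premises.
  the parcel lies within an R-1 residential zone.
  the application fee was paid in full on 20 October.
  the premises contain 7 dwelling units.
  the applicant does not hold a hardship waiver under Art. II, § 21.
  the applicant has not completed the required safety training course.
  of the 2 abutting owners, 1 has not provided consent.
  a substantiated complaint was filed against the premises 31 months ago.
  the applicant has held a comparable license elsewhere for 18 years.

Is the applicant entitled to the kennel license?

(a) no complaint in 36 mo. — not satisfied.
(i) commercially zoned — fails.
(ii) ≤ 9 units — satisfied.
(b) = F OR T = true.
So (1) is not satisfied (F AND T).
(A) all abutters consent — not met.
(B) ≥200 ft from school — met.
(i): F AND T → false.
(ii) not (fee paid) — not satisfied.
(iii) safety training — not met.
(a): F OR F OR F → false.
(b) prior license ≥ 11 yr — met.
(2): F AND T → false.
So Overall is not satisfied (F OR F).

No — denied.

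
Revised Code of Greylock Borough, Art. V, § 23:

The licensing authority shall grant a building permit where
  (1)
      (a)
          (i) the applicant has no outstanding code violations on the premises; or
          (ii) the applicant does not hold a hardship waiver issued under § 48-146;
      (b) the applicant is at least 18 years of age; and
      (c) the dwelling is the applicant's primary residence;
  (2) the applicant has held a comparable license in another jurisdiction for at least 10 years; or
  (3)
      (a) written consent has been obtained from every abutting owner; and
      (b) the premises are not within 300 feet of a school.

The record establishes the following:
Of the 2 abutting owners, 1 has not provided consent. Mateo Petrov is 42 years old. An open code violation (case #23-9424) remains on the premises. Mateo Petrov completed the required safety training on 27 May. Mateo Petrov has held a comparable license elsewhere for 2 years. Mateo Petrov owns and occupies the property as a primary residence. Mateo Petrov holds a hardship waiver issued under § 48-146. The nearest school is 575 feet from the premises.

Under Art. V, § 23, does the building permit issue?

No — denied.

(i) no code violations — not satisfied.
(ii) not (hardship waiver) — fails.
So (a) is not satisfied (F OR F).
(b) age ≥ 18 — met.
(c) primary residence — satisfied.
(1) = F AND T AND T = false.
(2) prior license ≥ 10 yr — not satisfied.
(a) all abutters consent — fails.
(b) ≥300 ft from school — met.
(3): F AND T → false.
Overall = F OR F OR F = false.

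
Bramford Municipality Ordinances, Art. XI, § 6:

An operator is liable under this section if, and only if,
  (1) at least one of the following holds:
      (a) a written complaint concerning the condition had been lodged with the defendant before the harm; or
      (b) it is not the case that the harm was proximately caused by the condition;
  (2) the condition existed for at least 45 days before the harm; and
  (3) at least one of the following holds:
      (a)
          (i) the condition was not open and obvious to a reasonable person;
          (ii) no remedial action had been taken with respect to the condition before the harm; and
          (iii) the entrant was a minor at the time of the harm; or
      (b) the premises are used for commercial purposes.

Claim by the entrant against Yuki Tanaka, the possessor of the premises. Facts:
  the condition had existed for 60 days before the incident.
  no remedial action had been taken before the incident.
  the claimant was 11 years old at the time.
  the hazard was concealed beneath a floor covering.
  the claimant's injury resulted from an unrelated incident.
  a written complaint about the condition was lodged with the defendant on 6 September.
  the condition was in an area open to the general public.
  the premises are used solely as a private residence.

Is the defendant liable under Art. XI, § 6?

Yes — liable.

(a) complaint lodged — satisfied.
(b) not (proximate cause) — satisfied.
(1): T OR T → true.
(2) condition ≥45 days old — met.
(i) not open/obvious — met.
(ii) no remedial action — satisfied.
(iii) entrant a minor — met.
So (a) is satisfied (T AND T AND T).
(b) commercial use — not satisfied.
So (3) is satisfied (T OR F).
Overall: T AND T AND T → true.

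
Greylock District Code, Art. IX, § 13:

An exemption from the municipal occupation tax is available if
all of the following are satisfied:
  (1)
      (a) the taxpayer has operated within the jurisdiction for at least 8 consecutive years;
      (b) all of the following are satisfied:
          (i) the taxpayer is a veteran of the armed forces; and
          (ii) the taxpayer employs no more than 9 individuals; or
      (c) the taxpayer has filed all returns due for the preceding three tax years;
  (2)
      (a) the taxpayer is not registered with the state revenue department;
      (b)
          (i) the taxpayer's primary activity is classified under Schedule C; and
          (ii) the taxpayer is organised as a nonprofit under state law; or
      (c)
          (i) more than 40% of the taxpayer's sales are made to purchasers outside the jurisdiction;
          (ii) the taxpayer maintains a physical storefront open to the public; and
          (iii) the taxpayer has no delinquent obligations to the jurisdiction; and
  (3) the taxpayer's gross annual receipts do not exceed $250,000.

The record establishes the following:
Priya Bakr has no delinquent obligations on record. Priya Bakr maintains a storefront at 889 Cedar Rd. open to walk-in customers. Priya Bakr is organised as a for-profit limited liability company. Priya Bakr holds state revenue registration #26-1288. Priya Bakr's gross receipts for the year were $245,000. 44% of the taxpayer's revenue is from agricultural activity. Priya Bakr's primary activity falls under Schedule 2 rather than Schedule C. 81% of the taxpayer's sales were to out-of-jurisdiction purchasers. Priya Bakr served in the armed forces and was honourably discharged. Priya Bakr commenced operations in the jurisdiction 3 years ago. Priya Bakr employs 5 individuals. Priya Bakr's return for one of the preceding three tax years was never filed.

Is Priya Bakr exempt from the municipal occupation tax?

Yes — exempt.

(a) ≥ 8 yrs in jurisdiction — fails.
(i) veteran — holds.
(ii) ≤ 9 employees — met.
(b) = T AND T = true.
(c) returns current — not satisfied.
So (1) is satisfied (F OR T OR F).
(a) not (state-registered) — not met.
(i) Schedule C activity — not met.
(ii) nonprofit — not satisfied.
(b): F AND F → false.
(i) >40% out-of-jur. sales — met.
(ii) has storefront — met.
(iii) no delinquency — met.
(c): T AND T AND T → true.
(2) = F OR F OR T = true.
(3) receipts ≤ $250,000 — met.
Overall: T AND T AND T → true.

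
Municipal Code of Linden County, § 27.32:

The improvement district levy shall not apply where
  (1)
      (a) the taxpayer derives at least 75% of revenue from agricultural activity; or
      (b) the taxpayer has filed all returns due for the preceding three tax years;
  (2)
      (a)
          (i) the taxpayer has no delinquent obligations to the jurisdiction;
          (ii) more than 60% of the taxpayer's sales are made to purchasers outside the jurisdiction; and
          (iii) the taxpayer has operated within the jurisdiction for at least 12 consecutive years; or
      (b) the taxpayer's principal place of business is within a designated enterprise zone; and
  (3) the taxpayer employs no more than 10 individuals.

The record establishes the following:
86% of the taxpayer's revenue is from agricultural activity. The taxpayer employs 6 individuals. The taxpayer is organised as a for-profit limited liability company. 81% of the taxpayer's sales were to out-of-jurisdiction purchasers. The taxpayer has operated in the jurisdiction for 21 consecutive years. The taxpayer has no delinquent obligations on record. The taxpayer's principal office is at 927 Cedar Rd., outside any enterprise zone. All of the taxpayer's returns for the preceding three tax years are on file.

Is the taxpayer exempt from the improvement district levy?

(a) ≥75% agricultural — holds.
(b) returns current — holds.
(1) = T OR T = true.
(i) no delinquency — met.
(ii) >60% out-of-jur. sales — satisfied.
(iii) ≥ 12 yrs in jurisdiction — holds.
(a) = T AND T AND T = true.
(b) in enterprise zone — fails.
(2): T OR F → true.
(3) ≤ 10 employees — met.
So Overall is satisfied (T AND T AND T).

Yes — exempt.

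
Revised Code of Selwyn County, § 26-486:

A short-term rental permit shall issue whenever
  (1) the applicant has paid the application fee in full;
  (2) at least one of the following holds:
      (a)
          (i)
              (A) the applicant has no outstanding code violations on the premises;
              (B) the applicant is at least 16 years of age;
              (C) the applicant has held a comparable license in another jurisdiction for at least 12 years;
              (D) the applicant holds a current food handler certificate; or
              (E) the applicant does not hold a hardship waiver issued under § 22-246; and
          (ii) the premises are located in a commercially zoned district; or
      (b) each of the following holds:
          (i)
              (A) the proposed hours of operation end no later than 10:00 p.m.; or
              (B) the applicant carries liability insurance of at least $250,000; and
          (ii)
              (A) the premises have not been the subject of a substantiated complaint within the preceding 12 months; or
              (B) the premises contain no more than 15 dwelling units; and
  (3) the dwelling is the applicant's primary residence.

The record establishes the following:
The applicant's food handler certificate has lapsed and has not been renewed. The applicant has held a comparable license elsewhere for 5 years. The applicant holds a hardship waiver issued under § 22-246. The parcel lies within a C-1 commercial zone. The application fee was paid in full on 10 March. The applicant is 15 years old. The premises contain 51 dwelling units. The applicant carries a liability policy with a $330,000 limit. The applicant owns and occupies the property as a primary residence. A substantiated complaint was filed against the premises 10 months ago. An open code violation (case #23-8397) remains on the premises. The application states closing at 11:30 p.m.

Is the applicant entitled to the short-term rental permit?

No — denied.

(1) fee paid — met.
(A) no code violations — not satisfied.
(B) age ≥ 16 — not satisfied.
(C) prior license ≥ 12 yr — not satisfied.
(D) food handler cert. — not satisfied.
(E) not (hardship waiver) — not satisfied.
So (i) is not satisfied (F OR F OR F OR F OR F).
(ii) commercially zoned — holds.
(a): F AND T → false.
(A) closes by 10 p.m. — not met.
(B) insurance ≥ $250,000 — met.
So (i) is satisfied (F OR T).
(A) no complaint in 12 mo. — fails.
(B) ≤ 15 units — not satisfied.
(ii) = F OR F = false.
So (b) is not satisfied (T AND F).
So (2) is not satisfied (F OR F).
(3) primary residence — holds.
Overall: T AND F AND T → false.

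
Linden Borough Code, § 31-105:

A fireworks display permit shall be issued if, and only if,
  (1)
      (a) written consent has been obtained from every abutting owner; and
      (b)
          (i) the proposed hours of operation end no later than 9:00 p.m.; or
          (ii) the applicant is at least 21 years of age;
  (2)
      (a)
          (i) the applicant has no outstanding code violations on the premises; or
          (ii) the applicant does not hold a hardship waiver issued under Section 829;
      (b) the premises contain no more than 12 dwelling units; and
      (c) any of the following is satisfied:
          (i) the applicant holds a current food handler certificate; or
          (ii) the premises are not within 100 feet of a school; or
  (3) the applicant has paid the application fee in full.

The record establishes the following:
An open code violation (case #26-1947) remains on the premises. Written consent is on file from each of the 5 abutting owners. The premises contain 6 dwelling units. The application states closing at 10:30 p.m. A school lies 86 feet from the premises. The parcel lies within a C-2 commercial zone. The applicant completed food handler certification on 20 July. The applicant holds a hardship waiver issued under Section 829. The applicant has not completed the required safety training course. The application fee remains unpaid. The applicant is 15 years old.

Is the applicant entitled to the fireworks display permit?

No — denied.

(a) all abutters consent — satisfied.
(i) closes by 9 p.m. — fails.
(ii) age ≥ 21 — not satisfied.
(b) = F OR F = false.
(1): T AND F → false.
(i) no code violations — not satisfied.
(ii) not (hardship waiver) — not satisfied.
(a): F OR F → false.
(b) ≤ 12 units — met.
(i) food handler cert. — holds.
(ii) ≥100 ft from school — not satisfied.
(c) = T OR F = true.
(2): F AND T AND T → false.
(3) fee paid — not satisfied.
So Overall is not satisfied (F OR F OR F).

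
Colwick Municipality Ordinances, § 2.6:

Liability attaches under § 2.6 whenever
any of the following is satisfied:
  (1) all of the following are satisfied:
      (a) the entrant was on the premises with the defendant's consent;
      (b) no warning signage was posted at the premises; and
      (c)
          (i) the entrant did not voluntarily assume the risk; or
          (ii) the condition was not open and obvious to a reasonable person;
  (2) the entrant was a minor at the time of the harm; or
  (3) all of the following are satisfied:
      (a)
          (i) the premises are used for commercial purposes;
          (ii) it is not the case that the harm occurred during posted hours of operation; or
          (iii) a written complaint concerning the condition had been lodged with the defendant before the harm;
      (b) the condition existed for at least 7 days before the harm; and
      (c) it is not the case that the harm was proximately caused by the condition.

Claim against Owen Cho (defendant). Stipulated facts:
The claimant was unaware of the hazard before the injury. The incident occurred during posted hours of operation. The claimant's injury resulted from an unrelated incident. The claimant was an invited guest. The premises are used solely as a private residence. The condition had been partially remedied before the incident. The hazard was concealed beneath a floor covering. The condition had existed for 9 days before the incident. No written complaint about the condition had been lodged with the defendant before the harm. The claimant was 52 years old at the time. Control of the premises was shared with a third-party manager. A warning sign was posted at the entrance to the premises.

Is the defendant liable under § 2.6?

No — not liable.

(a) consent to enter — met.
(b) no signage posted — not satisfied.
(i) no assumed risk — met.
(ii) not open/obvious — holds.
(c): T OR T → true.
So (1) is not satisfied (T AND F AND T).
(2) entrant a minor — fails.
(i) commercial use — not satisfied.
(ii) not (during posted hours) — fails.
(iii) complaint lodged — fails.
So (a) is not satisfied (F OR F OR F).
(b) condition ≥7 days old — met.
(c) not (proximate cause) — holds.
So (3) is not satisfied (F AND T AND T).
So Overall is not satisfied (F OR F OR F).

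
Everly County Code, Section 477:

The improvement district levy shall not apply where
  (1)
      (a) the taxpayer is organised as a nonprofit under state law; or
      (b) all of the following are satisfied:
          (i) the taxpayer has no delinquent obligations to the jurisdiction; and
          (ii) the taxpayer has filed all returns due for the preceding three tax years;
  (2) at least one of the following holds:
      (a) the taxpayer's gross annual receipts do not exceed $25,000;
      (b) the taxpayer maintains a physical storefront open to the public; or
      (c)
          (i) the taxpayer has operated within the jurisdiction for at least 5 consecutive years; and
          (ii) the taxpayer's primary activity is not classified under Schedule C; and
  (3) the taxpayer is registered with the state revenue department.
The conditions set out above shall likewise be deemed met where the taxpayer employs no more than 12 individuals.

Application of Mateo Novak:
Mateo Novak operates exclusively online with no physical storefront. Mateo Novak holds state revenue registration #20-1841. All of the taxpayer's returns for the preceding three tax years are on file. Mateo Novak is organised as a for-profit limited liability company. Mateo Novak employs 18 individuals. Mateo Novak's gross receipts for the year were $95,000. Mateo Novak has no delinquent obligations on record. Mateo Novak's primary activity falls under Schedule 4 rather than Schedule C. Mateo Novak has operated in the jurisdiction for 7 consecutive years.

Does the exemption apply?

(a) nonprofit — not satisfied.
(i) no delinquency — holds.
(ii) returns current — met.
So (b) is satisfied (T AND T).
So (1) is satisfied (F OR T).
(a) receipts ≤ $25,000 — fails.
(b) has storefront — not met.
(i) ≥ 5 yrs in jurisdiction — satisfied.
(ii) not (Schedule C activity) — holds.
So (c) is satisfied (T AND T).
So (2) is satisfied (F OR F OR T).
(3) state-registered — satisfied.
Overall = T AND T AND T = true.
Exception (≤ 12 employees) — not satisfied.
Result: main true OR exception false → true.

Yes — exempt.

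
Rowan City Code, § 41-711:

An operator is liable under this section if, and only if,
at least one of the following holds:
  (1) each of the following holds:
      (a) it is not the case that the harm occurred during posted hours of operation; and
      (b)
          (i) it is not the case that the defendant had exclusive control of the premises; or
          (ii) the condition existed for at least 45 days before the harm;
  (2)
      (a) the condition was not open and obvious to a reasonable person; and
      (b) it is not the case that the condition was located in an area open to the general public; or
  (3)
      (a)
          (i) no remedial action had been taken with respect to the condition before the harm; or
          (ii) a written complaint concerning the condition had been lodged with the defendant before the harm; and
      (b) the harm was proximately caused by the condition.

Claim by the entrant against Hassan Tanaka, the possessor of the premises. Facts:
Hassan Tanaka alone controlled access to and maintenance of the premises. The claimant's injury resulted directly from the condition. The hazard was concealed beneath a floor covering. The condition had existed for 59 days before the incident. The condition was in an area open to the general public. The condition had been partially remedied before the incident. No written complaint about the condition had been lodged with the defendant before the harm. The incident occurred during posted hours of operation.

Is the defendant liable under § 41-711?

No — not liable.

(a) not (during posted hours) — fails.
(i) not (exclusive control) — not met.
(ii) condition ≥45 days old — satisfied.
So (b) is satisfied (F OR T).
(1): F AND T → false.
(a) not open/obvious — holds.
(b) not (public area) — not satisfied.
(2): T AND F → false.
(i) no remedial action — not satisfied.
(ii) complaint lodged — not satisfied.
(a) = F OR F = false.
(b) proximate cause — satisfied.
(3) = F AND T = false.
Overall = F OR F OR F = false.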